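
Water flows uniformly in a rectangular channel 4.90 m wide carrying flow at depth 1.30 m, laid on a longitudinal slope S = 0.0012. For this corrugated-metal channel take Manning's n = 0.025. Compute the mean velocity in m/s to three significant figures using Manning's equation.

1.24 m/s

A = b·y = 4.90 × 1.30 = 6.370 m²
P = b + 2y = 4.90 + 2×1.30 = 7.500 m
R = A/P = 6.370/7.500 = 0.8493 m
Q = (1/n)·A·R^(2/3)·S^(1/2) = (1/0.025) × 6.370 × 0.8493^(2/3) × 0.0012^(1/2) = 7.916 m³/s
V = Q/A = 7.916/6.370 = 1.243 m/s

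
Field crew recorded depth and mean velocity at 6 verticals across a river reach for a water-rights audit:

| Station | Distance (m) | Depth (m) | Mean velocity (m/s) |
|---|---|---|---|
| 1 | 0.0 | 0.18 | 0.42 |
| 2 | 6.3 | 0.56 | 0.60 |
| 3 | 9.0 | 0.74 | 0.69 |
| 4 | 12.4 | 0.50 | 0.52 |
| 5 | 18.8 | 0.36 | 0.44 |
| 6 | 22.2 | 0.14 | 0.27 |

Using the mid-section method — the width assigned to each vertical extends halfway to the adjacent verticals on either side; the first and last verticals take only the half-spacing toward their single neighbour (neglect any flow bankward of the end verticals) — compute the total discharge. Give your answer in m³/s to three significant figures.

w_1 = (6.3 − 0.0)/2 = 3.15 m; q_1 = 0.42 × 0.18 × 3.15 = 0.2381 m³/s
w_2 = (9.0 − 0.0)/2 = 4.5 m; q_2 = 0.60 × 0.56 × 4.5 = 1.512 m³/s
w_3 = (12.4 − 6.3)/2 = 3.05 m; q_3 = 0.69 × 0.74 × 3.05 = 1.557 m³/s
w_4 = (18.8 − 9.0)/2 = 4.9 m; q_4 = 0.52 × 0.50 × 4.9 = 1.274 m³/s
w_5 = (22.2 − 12.4)/2 = 4.9 m; q_5 = 0.44 × 0.36 × 4.9 = 0.7762 m³/s
w_6 = (22.2 − 18.8)/2 = 1.7 m; q_6 = 0.27 × 0.14 × 1.7 = 0.06426 m³/s
Q = Σ qᵢ = 5.422 m³/s

5.42 m³/s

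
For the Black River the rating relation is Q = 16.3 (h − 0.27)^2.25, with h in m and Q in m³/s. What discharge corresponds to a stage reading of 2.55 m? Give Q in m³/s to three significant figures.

104 m³/s

Q = 16.3 × (2.55 − 0.27)^2.25 = 16.3 × 2.28^2.25 = 104.1 m³/s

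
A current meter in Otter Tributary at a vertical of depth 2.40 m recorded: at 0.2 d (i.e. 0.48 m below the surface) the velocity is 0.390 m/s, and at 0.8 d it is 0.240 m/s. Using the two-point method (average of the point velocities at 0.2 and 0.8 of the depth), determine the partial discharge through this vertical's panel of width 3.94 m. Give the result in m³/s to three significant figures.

v̄ = (0.390 + 0.240) / 2 = 0.3150 m/s
q = v̄ × d × w = 0.3150 × 2.40 × 3.94 = 2.979 m³/s

2.98 m³/s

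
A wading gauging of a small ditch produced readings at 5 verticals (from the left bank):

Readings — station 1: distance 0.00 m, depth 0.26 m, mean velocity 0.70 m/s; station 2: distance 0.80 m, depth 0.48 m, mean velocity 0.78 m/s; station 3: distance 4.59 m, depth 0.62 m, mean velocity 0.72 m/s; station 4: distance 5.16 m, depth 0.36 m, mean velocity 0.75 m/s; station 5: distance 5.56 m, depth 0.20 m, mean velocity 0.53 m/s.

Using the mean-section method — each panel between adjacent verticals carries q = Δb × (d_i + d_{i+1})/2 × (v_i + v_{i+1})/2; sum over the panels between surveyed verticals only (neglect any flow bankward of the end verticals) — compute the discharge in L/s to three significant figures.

2060 L/s

Panel 1-2: Δb = 0.8 m, d̄ = (0.26+0.48)/2 = 0.37, v̄ = (0.70+0.78)/2 = 0.74 → q = 0.8×0.37×0.74 = 0.2190 m³/s
Panel 2-3: Δb = 3.79 m, d̄ = (0.48+0.62)/2 = 0.55, v̄ = (0.78+0.72)/2 = 0.75 → q = 3.79×0.55×0.75 = 1.563 m³/s
Panel 3-4: Δb = 0.57 m, d̄ = (0.62+0.36)/2 = 0.49, v̄ = (0.72+0.75)/2 = 0.735 → q = 0.57×0.49×0.735 = 0.2053 m³/s
Panel 4-5: Δb = 0.4 m, d̄ = (0.36+0.20)/2 = 0.28, v̄ = (0.75+0.53)/2 = 0.64 → q = 0.4×0.28×0.64 = 0.07168 m³/s
Q = Σ q = 2.059 m³/s
= 2.059 × 1000 = 2059 L/s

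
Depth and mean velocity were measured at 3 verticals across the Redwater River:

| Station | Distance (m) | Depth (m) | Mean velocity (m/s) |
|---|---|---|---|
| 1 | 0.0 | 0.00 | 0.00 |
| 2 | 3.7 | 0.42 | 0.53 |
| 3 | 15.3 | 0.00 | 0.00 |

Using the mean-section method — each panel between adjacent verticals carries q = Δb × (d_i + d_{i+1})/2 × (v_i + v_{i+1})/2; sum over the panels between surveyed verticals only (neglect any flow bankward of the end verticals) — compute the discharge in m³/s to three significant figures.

Panel 1-2: Δb = 3.7 m, d̄ = (0.00+0.42)/2 = 0.21, v̄ = (0.00+0.53)/2 = 0.265 → q = 3.7×0.21×0.265 = 0.2059 m³/s
Panel 2-3: Δb = 11.6 m, d̄ = (0.42+0.00)/2 = 0.21, v̄ = (0.53+0.00)/2 = 0.265 → q = 11.6×0.21×0.265 = 0.6455 m³/s
Q = Σ q = 0.8514 m³/s

0.851 m³/s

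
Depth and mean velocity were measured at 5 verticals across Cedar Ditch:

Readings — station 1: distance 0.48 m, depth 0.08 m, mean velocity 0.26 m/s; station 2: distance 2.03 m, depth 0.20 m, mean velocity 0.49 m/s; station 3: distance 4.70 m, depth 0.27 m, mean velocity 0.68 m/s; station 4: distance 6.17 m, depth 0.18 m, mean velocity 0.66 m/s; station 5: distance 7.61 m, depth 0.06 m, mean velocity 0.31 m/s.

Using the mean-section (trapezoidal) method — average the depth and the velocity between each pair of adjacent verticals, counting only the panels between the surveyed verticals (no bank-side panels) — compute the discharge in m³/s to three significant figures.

0.754 m³/s

Panel 1-2: Δb = 1.55 m, d̄ = (0.08+0.20)/2 = 0.14, v̄ = (0.26+0.49)/2 = 0.375 → q = 1.55×0.14×0.375 = 0.08138 m³/s
Panel 2-3: Δb = 2.67 m, d̄ = (0.20+0.27)/2 = 0.235, v̄ = (0.49+0.68)/2 = 0.585 → q = 2.67×0.235×0.585 = 0.3671 m³/s
Panel 3-4: Δb = 1.47 m, d̄ = (0.27+0.18)/2 = 0.225, v̄ = (0.68+0.66)/2 = 0.67 → q = 1.47×0.225×0.67 = 0.2216 m³/s
Panel 4-5: Δb = 1.44 m, d̄ = (0.18+0.06)/2 = 0.12, v̄ = (0.66+0.31)/2 = 0.485 → q = 1.44×0.12×0.485 = 0.08381 m³/s
Q = Σ q = 0.7538 m³/s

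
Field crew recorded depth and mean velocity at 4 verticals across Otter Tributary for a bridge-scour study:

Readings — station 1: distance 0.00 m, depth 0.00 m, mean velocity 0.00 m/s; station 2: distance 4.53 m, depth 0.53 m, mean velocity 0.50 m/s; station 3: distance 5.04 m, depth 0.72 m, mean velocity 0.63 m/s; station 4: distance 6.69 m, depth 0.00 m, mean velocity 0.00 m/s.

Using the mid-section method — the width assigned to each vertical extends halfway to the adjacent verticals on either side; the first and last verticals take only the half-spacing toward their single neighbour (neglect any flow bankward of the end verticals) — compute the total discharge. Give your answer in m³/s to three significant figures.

1.16 m³/s

w_2 = (5.04 − 0.00)/2 = 2.52 m; q_2 = 0.50 × 0.53 × 2.52 = 0.6678 m³/s
w_3 = (6.69 − 4.53)/2 = 1.08 m; q_3 = 0.63 × 0.72 × 1.08 = 0.4899 m³/s
Stations 1, 4 contribute zero (depth or velocity is 0).
Q = Σ qᵢ = 1.158 m³/s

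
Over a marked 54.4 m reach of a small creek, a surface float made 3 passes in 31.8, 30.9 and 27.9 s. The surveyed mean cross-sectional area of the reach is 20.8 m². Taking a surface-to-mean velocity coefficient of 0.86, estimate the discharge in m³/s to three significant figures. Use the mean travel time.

t̄ = (31.8 + 30.9 + 27.9) / 3 = 30.2 s
v_surface = L / t̄ = 54.4 / 30.2 = 1.801 m/s
v_mean = 0.86 × 1.801 = 1.549 m/s
Q = A × v_mean = 20.8 × 1.549 = 32.22 m³/s

32.2 m³/s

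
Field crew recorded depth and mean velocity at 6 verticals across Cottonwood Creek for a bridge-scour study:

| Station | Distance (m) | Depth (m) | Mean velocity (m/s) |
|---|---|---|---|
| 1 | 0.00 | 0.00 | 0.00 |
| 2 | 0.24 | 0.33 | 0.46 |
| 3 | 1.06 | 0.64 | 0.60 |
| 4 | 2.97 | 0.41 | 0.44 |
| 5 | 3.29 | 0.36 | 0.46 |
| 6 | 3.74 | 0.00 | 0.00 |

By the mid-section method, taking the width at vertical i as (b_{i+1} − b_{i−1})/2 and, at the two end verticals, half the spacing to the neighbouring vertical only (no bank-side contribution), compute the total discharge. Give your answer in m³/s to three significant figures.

0.870 m³/s

w_2 = (1.06 − 0.00)/2 = 0.53 m; q_2 = 0.46 × 0.33 × 0.53 = 0.08045 m³/s
w_3 = (2.97 − 0.24)/2 = 1.365 m; q_3 = 0.60 × 0.64 × 1.365 = 0.5242 m³/s
w_4 = (3.29 − 1.06)/2 = 1.115 m; q_4 = 0.44 × 0.41 × 1.115 = 0.2011 m³/s
w_5 = (3.74 − 2.97)/2 = 0.385 m; q_5 = 0.46 × 0.36 × 0.385 = 0.06376 m³/s
Stations 1, 6 contribute zero (depth or velocity is 0).
Q = Σ qᵢ = 0.8695 m³/s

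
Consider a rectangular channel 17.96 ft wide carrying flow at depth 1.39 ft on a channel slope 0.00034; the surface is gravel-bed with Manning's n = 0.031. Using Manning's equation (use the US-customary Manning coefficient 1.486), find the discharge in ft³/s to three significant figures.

25.0 ft³/s

A = b·y = 17.96 × 1.39 = 24.96 ft²
P = b + 2y = 17.96 + 2×1.39 = 20.74 ft
R = A/P = 24.96/20.74 = 1.204 ft
Q = (1.486/n)·A·R^(2/3)·S^(1/2) = (1.486/0.031) × 24.96 × 1.204^(2/3) × 0.00034^(1/2) = 24.97 ft³/s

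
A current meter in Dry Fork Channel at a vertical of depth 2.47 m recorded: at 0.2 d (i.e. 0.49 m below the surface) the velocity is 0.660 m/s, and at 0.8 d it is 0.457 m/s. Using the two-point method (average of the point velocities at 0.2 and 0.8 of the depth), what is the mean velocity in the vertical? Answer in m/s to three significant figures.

0.559 m/s

v̄ = (0.660 + 0.457) / 2 = 0.5585 m/s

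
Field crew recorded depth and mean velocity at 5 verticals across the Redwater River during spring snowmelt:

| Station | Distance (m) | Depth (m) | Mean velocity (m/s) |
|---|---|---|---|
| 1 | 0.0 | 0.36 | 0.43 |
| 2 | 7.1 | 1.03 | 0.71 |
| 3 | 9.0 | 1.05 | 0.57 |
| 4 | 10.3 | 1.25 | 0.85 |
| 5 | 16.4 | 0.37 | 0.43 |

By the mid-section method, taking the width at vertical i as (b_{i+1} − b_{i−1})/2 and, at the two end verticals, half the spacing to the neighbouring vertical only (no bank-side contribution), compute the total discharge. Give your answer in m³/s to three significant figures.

9.21 m³/s

w_1 = (7.1 − 0.0)/2 = 3.55 m; q_1 = 0.43 × 0.36 × 3.55 = 0.5495 m³/s
w_2 = (9.0 − 0.0)/2 = 4.5 m; q_2 = 0.71 × 1.03 × 4.5 = 3.291 m³/s
w_3 = (10.3 − 7.1)/2 = 1.6 m; q_3 = 0.57 × 1.05 × 1.6 = 0.9576 m³/s
w_4 = (16.4 − 9.0)/2 = 3.7 m; q_4 = 0.85 × 1.25 × 3.7 = 3.931 m³/s
w_5 = (16.4 − 10.3)/2 = 3.05 m; q_5 = 0.43 × 0.37 × 3.05 = 0.4853 m³/s
Q = Σ qᵢ = 9.214 m³/s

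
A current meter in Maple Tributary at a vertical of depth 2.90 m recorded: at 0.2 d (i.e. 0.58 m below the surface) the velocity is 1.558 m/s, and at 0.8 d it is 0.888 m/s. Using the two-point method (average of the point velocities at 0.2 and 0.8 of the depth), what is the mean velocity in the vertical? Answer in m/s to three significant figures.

v̄ = (1.558 + 0.888) / 2 = 1.223 m/s

1.22 m/s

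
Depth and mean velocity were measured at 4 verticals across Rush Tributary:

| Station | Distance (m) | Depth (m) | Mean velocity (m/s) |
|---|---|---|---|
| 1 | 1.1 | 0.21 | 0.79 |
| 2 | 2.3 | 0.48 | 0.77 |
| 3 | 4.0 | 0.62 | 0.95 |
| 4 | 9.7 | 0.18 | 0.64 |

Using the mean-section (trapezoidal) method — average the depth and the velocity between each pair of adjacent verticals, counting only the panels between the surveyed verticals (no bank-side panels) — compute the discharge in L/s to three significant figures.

2940 L/s

Panel 1-2: Δb = 1.2 m, d̄ = (0.21+0.48)/2 = 0.345, v̄ = (0.79+0.77)/2 = 0.78 → q = 1.2×0.345×0.78 = 0.3229 m³/s
Panel 2-3: Δb = 1.7 m, d̄ = (0.48+0.62)/2 = 0.55, v̄ = (0.77+0.95)/2 = 0.86 → q = 1.7×0.55×0.86 = 0.8041 m³/s
Panel 3-4: Δb = 5.7 m, d̄ = (0.62+0.18)/2 = 0.4, v̄ = (0.95+0.64)/2 = 0.795 → q = 5.7×0.4×0.795 = 1.813 m³/s
Q = Σ q = 2.940 m³/s
= 2.940 × 1000 = 2940 L/s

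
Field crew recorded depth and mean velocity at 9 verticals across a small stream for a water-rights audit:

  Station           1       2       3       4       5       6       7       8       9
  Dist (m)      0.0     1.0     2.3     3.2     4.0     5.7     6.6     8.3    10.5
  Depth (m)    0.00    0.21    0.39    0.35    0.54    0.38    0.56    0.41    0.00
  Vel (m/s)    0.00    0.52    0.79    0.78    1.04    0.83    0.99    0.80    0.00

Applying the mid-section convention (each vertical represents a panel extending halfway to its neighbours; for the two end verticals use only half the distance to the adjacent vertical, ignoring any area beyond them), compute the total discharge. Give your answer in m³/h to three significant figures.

w_2 = (2.3 − 0.0)/2 = 1.15 m; q_2 = 0.52 × 0.21 × 1.15 = 0.1256 m³/s
w_3 = (3.2 − 1.0)/2 = 1.1 m; q_3 = 0.79 × 0.39 × 1.1 = 0.3389 m³/s
w_4 = (4.0 − 2.3)/2 = 0.85 m; q_4 = 0.78 × 0.35 × 0.85 = 0.2321 m³/s
w_5 = (5.7 − 3.2)/2 = 1.25 m; q_5 = 1.04 × 0.54 × 1.25 = 0.7020 m³/s
w_6 = (6.6 − 4.0)/2 = 1.3 m; q_6 = 0.83 × 0.38 × 1.3 = 0.4100 m³/s
w_7 = (8.3 − 5.7)/2 = 1.3 m; q_7 = 0.99 × 0.56 × 1.3 = 0.7207 m³/s
w_8 = (10.5 − 6.6)/2 = 1.95 m; q_8 = 0.80 × 0.41 × 1.95 = 0.6396 m³/s
Stations 1, 9 contribute zero (depth or velocity is 0).
Q = Σ qᵢ = 3.169 m³/s
= 3.169 × 3600 = 11410 m³/h

11400 m³/h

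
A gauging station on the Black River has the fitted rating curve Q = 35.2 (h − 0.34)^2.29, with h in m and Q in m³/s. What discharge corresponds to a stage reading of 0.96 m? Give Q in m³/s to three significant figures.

11.8 m³/s

Q = 35.2 × (0.96 − 0.34)^2.29 = 35.2 × 0.62^2.29 = 11.78 m³/s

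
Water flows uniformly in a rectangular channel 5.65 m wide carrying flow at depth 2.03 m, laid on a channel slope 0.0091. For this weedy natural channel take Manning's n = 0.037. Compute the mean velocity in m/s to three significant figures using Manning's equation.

2.88 m/s

A = b·y = 5.65 × 2.03 = 11.47 m²
P = b + 2y = 5.65 + 2×2.03 = 9.710 m
R = A/P = 11.47/9.710 = 1.181 m
Q = (1/n)·A·R^(2/3)·S^(1/2) = (1/0.037) × 11.47 × 1.181^(2/3) × 0.0091^(1/2) = 33.04 m³/s
V = Q/A = 33.04/11.47 = 2.881 m/s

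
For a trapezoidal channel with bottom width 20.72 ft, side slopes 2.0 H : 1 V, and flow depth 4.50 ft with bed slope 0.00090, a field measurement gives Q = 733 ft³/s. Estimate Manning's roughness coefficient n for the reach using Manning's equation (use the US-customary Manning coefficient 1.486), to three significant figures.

0.0179

A = (b + z·y)·y = (20.72 + 2.0×4.50)×4.50 = 133.7 ft²
P = b + 2y√(1+z²) = 20.72 + 2×4.50×√(1+2.0²) = 40.84 ft
R = A/P = 133.7/40.84 = 3.274 ft
n = (1.486/Q)·A·R^(2/3)·S^(1/2) = (1.486/733) × 133.7 × 2.205 × 0.03000 = 0.01794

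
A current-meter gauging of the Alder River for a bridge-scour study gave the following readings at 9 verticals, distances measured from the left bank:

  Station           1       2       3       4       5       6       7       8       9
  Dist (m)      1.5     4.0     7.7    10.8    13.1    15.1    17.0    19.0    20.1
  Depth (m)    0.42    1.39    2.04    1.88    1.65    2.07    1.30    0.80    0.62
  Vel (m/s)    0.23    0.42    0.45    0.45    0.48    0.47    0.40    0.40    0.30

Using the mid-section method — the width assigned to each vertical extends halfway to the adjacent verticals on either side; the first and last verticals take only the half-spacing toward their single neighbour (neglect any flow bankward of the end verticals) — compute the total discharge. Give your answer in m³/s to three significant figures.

w_1 = (4.0 − 1.5)/2 = 1.25 m; q_1 = 0.23 × 0.42 × 1.25 = 0.1208 m³/s
w_2 = (7.7 − 1.5)/2 = 3.1 m; q_2 = 0.42 × 1.39 × 3.1 = 1.810 m³/s
w_3 = (10.8 − 4.0)/2 = 3.4 m; q_3 = 0.45 × 2.04 × 3.4 = 3.121 m³/s
w_4 = (13.1 − 7.7)/2 = 2.7 m; q_4 = 0.45 × 1.88 × 2.7 = 2.284 m³/s
w_5 = (15.1 − 10.8)/2 = 2.15 m; q_5 = 0.48 × 1.65 × 2.15 = 1.703 m³/s
w_6 = (17.0 − 13.1)/2 = 1.95 m; q_6 = 0.47 × 2.07 × 1.95 = 1.897 m³/s
w_7 = (19.0 − 15.1)/2 = 1.95 m; q_7 = 0.40 × 1.30 × 1.95 = 1.014 m³/s
w_8 = (20.1 − 17.0)/2 = 1.55 m; q_8 = 0.40 × 0.80 × 1.55 = 0.4960 m³/s
w_9 = (20.1 − 19.0)/2 = 0.55 m; q_9 = 0.30 × 0.62 × 0.55 = 0.1023 m³/s
Q = Σ qᵢ = 12.55 m³/s

12.5 m³/s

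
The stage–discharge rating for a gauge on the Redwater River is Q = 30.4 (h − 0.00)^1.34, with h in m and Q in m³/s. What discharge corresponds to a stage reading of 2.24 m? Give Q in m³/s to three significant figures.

89.6 m³/s

Q = 30.4 × (2.24 − 0.00)^1.34 = 30.4 × 2.24^1.34 = 89.58 m³/s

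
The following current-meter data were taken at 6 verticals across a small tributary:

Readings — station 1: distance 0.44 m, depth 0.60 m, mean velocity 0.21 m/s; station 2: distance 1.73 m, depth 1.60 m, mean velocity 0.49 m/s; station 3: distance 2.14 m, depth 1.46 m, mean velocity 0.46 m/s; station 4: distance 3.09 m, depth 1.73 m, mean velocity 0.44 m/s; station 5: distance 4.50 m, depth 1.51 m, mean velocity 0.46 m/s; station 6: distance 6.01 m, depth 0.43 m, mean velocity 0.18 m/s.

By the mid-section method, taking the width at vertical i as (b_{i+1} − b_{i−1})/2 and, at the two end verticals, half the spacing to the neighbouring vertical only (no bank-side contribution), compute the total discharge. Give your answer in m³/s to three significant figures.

w_1 = (1.73 − 0.44)/2 = 0.645 m; q_1 = 0.21 × 0.60 × 0.645 = 0.08127 m³/s
w_2 = (2.14 − 0.44)/2 = 0.85 m; q_2 = 0.49 × 1.60 × 0.85 = 0.6664 m³/s
w_3 = (3.09 − 1.73)/2 = 0.68 m; q_3 = 0.46 × 1.46 × 0.68 = 0.4567 m³/s
w_4 = (4.50 − 2.14)/2 = 1.18 m; q_4 = 0.44 × 1.73 × 1.18 = 0.8982 m³/s
w_5 = (6.01 − 3.09)/2 = 1.46 m; q_5 = 0.46 × 1.51 × 1.46 = 1.014 m³/s
w_6 = (6.01 − 4.50)/2 = 0.755 m; q_6 = 0.18 × 0.43 × 0.755 = 0.05844 m³/s
Q = Σ qᵢ = 3.175 m³/s

3.18 m³/s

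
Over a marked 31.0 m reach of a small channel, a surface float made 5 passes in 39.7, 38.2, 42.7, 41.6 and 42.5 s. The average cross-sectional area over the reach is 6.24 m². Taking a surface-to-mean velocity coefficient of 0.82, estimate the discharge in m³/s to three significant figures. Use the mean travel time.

t̄ = (39.7 + 38.2 + 42.7 + 41.6 + 42.5) / 5 = 40.94 s
v_surface = L / t̄ = 31.0 / 40.94 = 0.7572 m/s
v_mean = 0.82 × 0.7572 = 0.6209 m/s
Q = A × v_mean = 6.24 × 0.6209 = 3.874 m³/s

3.87 m³/s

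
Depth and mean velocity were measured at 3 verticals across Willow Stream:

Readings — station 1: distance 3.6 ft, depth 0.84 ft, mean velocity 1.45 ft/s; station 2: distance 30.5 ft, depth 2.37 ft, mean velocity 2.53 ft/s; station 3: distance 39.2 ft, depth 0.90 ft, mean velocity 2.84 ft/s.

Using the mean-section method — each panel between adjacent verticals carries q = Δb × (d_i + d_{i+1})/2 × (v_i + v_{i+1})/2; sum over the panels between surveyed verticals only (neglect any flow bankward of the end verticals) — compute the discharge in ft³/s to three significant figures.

Panel 1-2: Δb = 26.9 ft, d̄ = (0.84+2.37)/2 = 1.605, v̄ = (1.45+2.53)/2 = 1.99 → q = 26.9×1.605×1.99 = 85.92 ft³/s
Panel 2-3: Δb = 8.7 ft, d̄ = (2.37+0.90)/2 = 1.635, v̄ = (2.53+2.84)/2 = 2.685 → q = 8.7×1.635×2.685 = 38.19 ft³/s
Q = Σ q = 124.1 ft³/s

124 ft³/s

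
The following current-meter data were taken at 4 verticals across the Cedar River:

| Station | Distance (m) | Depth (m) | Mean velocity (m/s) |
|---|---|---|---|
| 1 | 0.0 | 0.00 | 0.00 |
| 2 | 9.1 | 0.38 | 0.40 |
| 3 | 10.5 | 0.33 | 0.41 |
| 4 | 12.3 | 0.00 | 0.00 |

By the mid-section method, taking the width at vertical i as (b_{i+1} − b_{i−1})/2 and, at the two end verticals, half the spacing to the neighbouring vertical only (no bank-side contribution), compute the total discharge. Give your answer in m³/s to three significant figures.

w_2 = (10.5 − 0.0)/2 = 5.25 m; q_2 = 0.40 × 0.38 × 5.25 = 0.7980 m³/s
w_3 = (12.3 − 9.1)/2 = 1.6 m; q_3 = 0.41 × 0.33 × 1.6 = 0.2165 m³/s
Stations 1, 4 contribute zero (depth or velocity is 0).
Q = Σ qᵢ = 1.014 m³/s

1.01 m³/s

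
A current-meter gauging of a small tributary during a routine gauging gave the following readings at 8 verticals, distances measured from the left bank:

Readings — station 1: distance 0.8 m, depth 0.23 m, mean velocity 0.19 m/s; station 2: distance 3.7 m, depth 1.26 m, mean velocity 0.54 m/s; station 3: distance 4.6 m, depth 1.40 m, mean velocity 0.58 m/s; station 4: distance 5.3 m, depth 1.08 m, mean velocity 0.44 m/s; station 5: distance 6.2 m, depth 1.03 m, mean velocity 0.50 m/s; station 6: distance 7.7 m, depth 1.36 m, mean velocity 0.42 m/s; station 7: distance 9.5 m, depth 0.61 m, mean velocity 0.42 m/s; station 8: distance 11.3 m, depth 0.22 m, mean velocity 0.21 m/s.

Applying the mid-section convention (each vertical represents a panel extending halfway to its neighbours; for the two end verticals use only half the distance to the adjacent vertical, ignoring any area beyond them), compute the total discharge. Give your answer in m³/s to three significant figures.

4.45 m³/s

w_1 = (3.7 − 0.8)/2 = 1.45 m; q_1 = 0.19 × 0.23 × 1.45 = 0.06337 m³/s
w_2 = (4.6 − 0.8)/2 = 1.9 m; q_2 = 0.54 × 1.26 × 1.9 = 1.293 m³/s
w_3 = (5.3 − 3.7)/2 = 0.8 m; q_3 = 0.58 × 1.40 × 0.8 = 0.6496 m³/s
w_4 = (6.2 − 4.6)/2 = 0.8 m; q_4 = 0.44 × 1.08 × 0.8 = 0.3802 m³/s
w_5 = (7.7 − 5.3)/2 = 1.2 m; q_5 = 0.50 × 1.03 × 1.2 = 0.6180 m³/s
w_6 = (9.5 − 6.2)/2 = 1.65 m; q_6 = 0.42 × 1.36 × 1.65 = 0.9425 m³/s
w_7 = (11.3 − 7.7)/2 = 1.8 m; q_7 = 0.42 × 0.61 × 1.8 = 0.4612 m³/s
w_8 = (11.3 − 9.5)/2 = 0.9 m; q_8 = 0.21 × 0.22 × 0.9 = 0.04158 m³/s
Q = Σ qᵢ = 4.449 m³/s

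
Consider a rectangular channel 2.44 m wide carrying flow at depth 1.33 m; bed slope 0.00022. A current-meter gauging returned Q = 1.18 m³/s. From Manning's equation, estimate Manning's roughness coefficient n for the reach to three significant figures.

A = b·y = 2.44 × 1.33 = 3.245 m²
P = b + 2y = 2.44 + 2×1.33 = 5.100 m
R = A/P = 3.245/5.100 = 0.6363 m
n = (1/Q)·A·R^(2/3)·S^(1/2) = (1/1.18) × 3.245 × 0.7398 × 0.01483 = 0.03018

0.0302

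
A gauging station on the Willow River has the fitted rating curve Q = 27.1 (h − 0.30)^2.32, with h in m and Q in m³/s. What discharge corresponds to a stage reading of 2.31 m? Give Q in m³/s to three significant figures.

137 m³/s

Q = 27.1 × (2.31 − 0.30)^2.32 = 27.1 × 2.01^2.32 = 136.9 m³/s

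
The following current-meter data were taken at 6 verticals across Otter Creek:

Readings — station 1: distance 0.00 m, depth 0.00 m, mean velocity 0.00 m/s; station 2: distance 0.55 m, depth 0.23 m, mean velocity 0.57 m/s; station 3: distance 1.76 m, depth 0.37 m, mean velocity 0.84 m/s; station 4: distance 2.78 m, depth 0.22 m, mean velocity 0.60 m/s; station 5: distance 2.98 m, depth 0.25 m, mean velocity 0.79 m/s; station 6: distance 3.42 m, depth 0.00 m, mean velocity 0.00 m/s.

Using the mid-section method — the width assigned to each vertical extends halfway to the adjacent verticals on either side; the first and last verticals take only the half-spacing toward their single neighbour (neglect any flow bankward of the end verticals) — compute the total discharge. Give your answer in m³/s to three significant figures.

w_2 = (1.76 − 0.00)/2 = 0.88 m; q_2 = 0.57 × 0.23 × 0.88 = 0.1154 m³/s
w_3 = (2.78 − 0.55)/2 = 1.115 m; q_3 = 0.84 × 0.37 × 1.115 = 0.3465 m³/s
w_4 = (2.98 − 1.76)/2 = 0.61 m; q_4 = 0.60 × 0.22 × 0.61 = 0.08052 m³/s
w_5 = (3.42 − 2.78)/2 = 0.32 m; q_5 = 0.79 × 0.25 × 0.32 = 0.06320 m³/s
Stations 1, 6 contribute zero (depth or velocity is 0).
Q = Σ qᵢ = 0.6056 m³/s

0.606 m³/s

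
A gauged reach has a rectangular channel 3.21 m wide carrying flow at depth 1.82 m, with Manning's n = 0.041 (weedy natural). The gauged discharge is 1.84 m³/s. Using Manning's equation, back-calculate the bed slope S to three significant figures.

A = b·y = 3.21 × 1.82 = 5.842 m²
P = b + 2y = 3.21 + 2×1.82 = 6.850 m
R = A/P = 5.842/6.850 = 0.8529 m
S = (Q·n / (1·A·R^(2/3)))² = (1.84×0.041 / (1×5.842×0.8993))² = 0.0002062

0.000206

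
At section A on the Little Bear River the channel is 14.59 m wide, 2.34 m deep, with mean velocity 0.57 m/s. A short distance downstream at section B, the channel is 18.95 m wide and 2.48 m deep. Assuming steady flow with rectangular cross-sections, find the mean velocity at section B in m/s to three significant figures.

Q = A₁V₁ = (14.59×2.34) × 0.57 = 19.46 m³/s
A₂ = 18.95 × 2.48 = 47.00 m²
V₂ = Q/A₂ = 19.46/47.00 = 0.4141 m/s

0.414 m/s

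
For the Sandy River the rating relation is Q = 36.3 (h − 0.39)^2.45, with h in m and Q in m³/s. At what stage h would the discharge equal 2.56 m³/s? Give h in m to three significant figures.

h − h₀ = (Q/C)^(1/b) = (2.56/36.3)^(1/2.45) = 0.3388 m
h = 0.39 + 0.3388 = 0.7288 m

0.729 m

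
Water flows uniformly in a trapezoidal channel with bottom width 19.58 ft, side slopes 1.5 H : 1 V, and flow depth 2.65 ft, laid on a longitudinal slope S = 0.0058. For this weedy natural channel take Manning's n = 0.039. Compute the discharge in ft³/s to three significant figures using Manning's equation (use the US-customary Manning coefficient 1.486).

301 ft³/s

A = (b + z·y)·y = (19.58 + 1.5×2.65)×2.65 = 62.42 ft²
P = b + 2y√(1+z²) = 19.58 + 2×2.65×√(1+1.5²) = 29.13 ft
R = A/P = 62.42/29.13 = 2.142 ft
Q = (1.486/n)·A·R^(2/3)·S^(1/2) = (1.486/0.039) × 62.42 × 2.142^(2/3) × 0.0058^(1/2) = 301.0 ft³/s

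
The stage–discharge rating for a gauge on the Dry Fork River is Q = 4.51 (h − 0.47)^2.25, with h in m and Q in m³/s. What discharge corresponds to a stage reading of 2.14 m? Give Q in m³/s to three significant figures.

Q = 4.51 × (2.14 − 0.47)^2.25 = 4.51 × 1.67^2.25 = 14.30 m³/s

14.3 m³/s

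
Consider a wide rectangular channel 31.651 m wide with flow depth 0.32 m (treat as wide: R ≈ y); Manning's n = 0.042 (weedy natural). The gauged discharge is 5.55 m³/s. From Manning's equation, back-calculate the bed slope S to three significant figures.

A = b·y = 31.651 × 0.32 = 10.13 m²
Wide channel: R ≈ y = 0.32 m
S = (Q·n / (1·A·R^(2/3)))² = (5.55×0.042 / (1×10.13×0.4678))² = 0.002420

0.00242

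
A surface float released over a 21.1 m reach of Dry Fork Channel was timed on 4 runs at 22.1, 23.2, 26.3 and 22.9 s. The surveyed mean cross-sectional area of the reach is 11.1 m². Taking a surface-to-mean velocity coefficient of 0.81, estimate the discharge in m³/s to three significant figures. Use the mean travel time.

t̄ = (22.1 + 23.2 + 26.3 + 22.9) / 4 = 23.625 s
v_surface = L / t̄ = 21.1 / 23.625 = 0.8931 m/s
v_mean = 0.81 × 0.8931 = 0.7234 m/s
Q = A × v_mean = 11.1 × 0.7234 = 8.030 m³/s

8.03 m³/s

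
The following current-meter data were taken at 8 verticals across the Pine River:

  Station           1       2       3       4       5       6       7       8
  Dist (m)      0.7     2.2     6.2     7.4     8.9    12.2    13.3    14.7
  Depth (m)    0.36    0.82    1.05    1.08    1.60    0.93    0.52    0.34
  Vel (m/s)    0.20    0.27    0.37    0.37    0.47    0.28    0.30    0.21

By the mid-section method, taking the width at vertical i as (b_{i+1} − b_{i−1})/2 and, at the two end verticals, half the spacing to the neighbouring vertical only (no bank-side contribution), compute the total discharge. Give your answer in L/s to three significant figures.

4840 L/s

w_1 = (2.2 − 0.7)/2 = 0.75 m; q_1 = 0.20 × 0.36 × 0.75 = 0.05400 m³/s
w_2 = (6.2 − 0.7)/2 = 2.75 m; q_2 = 0.27 × 0.82 × 2.75 = 0.6089 m³/s
w_3 = (7.4 − 2.2)/2 = 2.6 m; q_3 = 0.37 × 1.05 × 2.6 = 1.010 m³/s
w_4 = (8.9 − 6.2)/2 = 1.35 m; q_4 = 0.37 × 1.08 × 1.35 = 0.5395 m³/s
w_5 = (12.2 − 7.4)/2 = 2.4 m; q_5 = 0.47 × 1.60 × 2.4 = 1.805 m³/s
w_6 = (13.3 − 8.9)/2 = 2.2 m; q_6 = 0.28 × 0.93 × 2.2 = 0.5729 m³/s
w_7 = (14.7 − 12.2)/2 = 1.25 m; q_7 = 0.30 × 0.52 × 1.25 = 0.1950 m³/s
w_8 = (14.7 − 13.3)/2 = 0.7 m; q_8 = 0.21 × 0.34 × 0.7 = 0.04998 m³/s
Q = Σ qᵢ = 4.835 m³/s
= 4.835 × 1000 = 4835 L/s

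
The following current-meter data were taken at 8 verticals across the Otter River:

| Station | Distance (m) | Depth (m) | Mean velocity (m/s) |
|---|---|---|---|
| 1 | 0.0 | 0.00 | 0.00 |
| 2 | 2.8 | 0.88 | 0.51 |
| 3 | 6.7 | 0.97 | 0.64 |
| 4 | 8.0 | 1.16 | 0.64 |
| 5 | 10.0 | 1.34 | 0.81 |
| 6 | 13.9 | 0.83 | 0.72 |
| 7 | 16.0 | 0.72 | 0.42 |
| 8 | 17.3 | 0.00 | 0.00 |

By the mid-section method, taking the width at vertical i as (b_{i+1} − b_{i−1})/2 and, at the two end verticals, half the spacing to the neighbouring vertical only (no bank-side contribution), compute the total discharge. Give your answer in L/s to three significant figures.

w_2 = (6.7 − 0.0)/2 = 3.35 m; q_2 = 0.51 × 0.88 × 3.35 = 1.503 m³/s
w_3 = (8.0 − 2.8)/2 = 2.6 m; q_3 = 0.64 × 0.97 × 2.6 = 1.614 m³/s
w_4 = (10.0 − 6.7)/2 = 1.65 m; q_4 = 0.64 × 1.16 × 1.65 = 1.225 m³/s
w_5 = (13.9 − 8.0)/2 = 2.95 m; q_5 = 0.81 × 1.34 × 2.95 = 3.202 m³/s
w_6 = (16.0 − 10.0)/2 = 3 m; q_6 = 0.72 × 0.83 × 3 = 1.793 m³/s
w_7 = (17.3 − 13.9)/2 = 1.7 m; q_7 = 0.42 × 0.72 × 1.7 = 0.5141 m³/s
Stations 1, 8 contribute zero (depth or velocity is 0).
Q = Σ qᵢ = 9.851 m³/s
= 9.851 × 1000 = 9851 L/s

9850 L/s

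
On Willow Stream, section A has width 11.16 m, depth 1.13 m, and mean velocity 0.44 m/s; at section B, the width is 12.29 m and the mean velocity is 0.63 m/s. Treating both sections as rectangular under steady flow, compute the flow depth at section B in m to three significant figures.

Q = A₁V₁ = (11.16×1.13) × 0.44 = 5.549 m³/s
d₂ = Q/(b₂ V₂) = 5.549/(12.29×0.63) = 0.7166 m

0.717 m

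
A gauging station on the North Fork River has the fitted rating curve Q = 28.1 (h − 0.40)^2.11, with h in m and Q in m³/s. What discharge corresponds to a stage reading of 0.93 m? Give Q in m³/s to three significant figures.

7.36 m³/s

Q = 28.1 × (0.93 − 0.40)^2.11 = 28.1 × 0.53^2.11 = 7.361 m³/s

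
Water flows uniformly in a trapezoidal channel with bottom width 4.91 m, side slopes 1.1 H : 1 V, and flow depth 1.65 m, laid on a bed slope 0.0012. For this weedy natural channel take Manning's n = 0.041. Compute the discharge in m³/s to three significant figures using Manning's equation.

10.2 m³/s

A = (b + z·y)·y = (4.91 + 1.1×1.65)×1.65 = 11.10 m²
P = b + 2y√(1+z²) = 4.91 + 2×1.65×√(1+1.1²) = 9.816 m
R = A/P = 11.10/9.816 = 1.130 m
Q = (1/n)·A·R^(2/3)·S^(1/2) = (1/0.041) × 11.10 × 1.130^(2/3) × 0.0012^(1/2) = 10.17 m³/s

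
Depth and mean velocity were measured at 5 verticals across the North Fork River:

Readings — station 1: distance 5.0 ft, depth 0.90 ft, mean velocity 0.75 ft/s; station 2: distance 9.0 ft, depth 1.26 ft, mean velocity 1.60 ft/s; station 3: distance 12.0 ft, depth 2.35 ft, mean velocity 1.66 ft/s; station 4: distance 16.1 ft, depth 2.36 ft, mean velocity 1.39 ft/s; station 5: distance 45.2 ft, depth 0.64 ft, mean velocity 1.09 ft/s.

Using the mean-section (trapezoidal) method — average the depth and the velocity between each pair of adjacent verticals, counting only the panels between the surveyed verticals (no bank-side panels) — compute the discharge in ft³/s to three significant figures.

82.8 ft³/s

Panel 1-2: Δb = 4 ft, d̄ = (0.90+1.26)/2 = 1.08, v̄ = (0.75+1.60)/2 = 1.175 → q = 4×1.08×1.175 = 5.076 ft³/s
Panel 2-3: Δb = 3 ft, d̄ = (1.26+2.35)/2 = 1.805, v̄ = (1.60+1.66)/2 = 1.63 → q = 3×1.805×1.63 = 8.826 ft³/s
Panel 3-4: Δb = 4.1 ft, d̄ = (2.35+2.36)/2 = 2.355, v̄ = (1.66+1.39)/2 = 1.525 → q = 4.1×2.355×1.525 = 14.72 ft³/s
Panel 4-5: Δb = 29.1 ft, d̄ = (2.36+0.64)/2 = 1.5, v̄ = (1.39+1.09)/2 = 1.24 → q = 29.1×1.5×1.24 = 54.13 ft³/s
Q = Σ q = 82.75 ft³/s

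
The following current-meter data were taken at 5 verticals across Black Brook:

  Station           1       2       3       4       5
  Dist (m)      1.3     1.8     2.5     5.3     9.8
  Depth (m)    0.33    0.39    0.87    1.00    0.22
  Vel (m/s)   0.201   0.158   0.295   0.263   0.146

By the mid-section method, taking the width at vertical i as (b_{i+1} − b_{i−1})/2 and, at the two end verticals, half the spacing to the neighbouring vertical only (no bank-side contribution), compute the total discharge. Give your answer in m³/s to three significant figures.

w_1 = (1.8 − 1.3)/2 = 0.25 m; q_1 = 0.201 × 0.33 × 0.25 = 0.01658 m³/s
w_2 = (2.5 − 1.3)/2 = 0.6 m; q_2 = 0.158 × 0.39 × 0.6 = 0.03697 m³/s
w_3 = (5.3 − 1.8)/2 = 1.75 m; q_3 = 0.295 × 0.87 × 1.75 = 0.4491 m³/s
w_4 = (9.8 − 2.5)/2 = 3.65 m; q_4 = 0.263 × 1.00 × 3.65 = 0.9600 m³/s
w_5 = (9.8 − 5.3)/2 = 2.25 m; q_5 = 0.146 × 0.22 × 2.25 = 0.07227 m³/s
Q = Σ qᵢ = 1.535 m³/s

1.53 m³/s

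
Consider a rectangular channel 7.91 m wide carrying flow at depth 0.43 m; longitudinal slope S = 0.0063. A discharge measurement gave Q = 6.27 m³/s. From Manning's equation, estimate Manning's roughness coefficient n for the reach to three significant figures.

A = b·y = 7.91 × 0.43 = 3.401 m²
P = b + 2y = 7.91 + 2×0.43 = 8.770 m
R = A/P = 3.401/8.770 = 0.3878 m
n = (1/Q)·A·R^(2/3)·S^(1/2) = (1/6.27) × 3.401 × 0.5318 × 0.07937 = 0.02290

0.0229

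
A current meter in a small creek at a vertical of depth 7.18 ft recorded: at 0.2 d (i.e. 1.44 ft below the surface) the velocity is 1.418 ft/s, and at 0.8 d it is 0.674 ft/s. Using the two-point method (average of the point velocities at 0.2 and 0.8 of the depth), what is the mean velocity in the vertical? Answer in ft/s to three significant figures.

v̄ = (1.418 + 0.674) / 2 = 1.046 ft/s

1.05 ft/s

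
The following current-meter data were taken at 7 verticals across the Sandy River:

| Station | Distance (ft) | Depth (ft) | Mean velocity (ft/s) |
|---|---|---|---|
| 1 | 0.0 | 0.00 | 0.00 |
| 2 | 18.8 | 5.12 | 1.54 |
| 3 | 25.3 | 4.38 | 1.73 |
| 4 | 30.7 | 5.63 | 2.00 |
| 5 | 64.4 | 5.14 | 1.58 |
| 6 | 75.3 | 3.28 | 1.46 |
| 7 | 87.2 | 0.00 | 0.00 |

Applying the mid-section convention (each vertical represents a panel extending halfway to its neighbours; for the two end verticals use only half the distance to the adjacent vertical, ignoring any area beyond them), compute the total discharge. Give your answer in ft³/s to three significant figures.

601 ft³/s

w_2 = (25.3 − 0.0)/2 = 12.65 ft; q_2 = 1.54 × 5.12 × 12.65 = 99.74 ft³/s
w_3 = (30.7 − 18.8)/2 = 5.95 ft; q_3 = 1.73 × 4.38 × 5.95 = 45.09 ft³/s
w_4 = (64.4 − 25.3)/2 = 19.55 ft; q_4 = 2.00 × 5.63 × 19.55 = 220.1 ft³/s
w_5 = (75.3 − 30.7)/2 = 22.3 ft; q_5 = 1.58 × 5.14 × 22.3 = 181.1 ft³/s
w_6 = (87.2 − 64.4)/2 = 11.4 ft; q_6 = 1.46 × 3.28 × 11.4 = 54.59 ft³/s
Stations 1, 7 contribute zero (depth or velocity is 0).
Q = Σ qᵢ = 600.7 ft³/s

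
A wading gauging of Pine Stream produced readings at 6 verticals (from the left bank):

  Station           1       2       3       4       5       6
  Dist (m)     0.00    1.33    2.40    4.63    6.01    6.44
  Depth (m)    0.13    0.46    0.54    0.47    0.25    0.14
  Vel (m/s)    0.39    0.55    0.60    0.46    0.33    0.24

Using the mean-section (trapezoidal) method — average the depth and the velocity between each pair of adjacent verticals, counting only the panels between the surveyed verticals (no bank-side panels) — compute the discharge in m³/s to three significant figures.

Panel 1-2: Δb = 1.33 m, d̄ = (0.13+0.46)/2 = 0.295, v̄ = (0.39+0.55)/2 = 0.47 → q = 1.33×0.295×0.47 = 0.1844 m³/s
Panel 2-3: Δb = 1.07 m, d̄ = (0.46+0.54)/2 = 0.5, v̄ = (0.55+0.60)/2 = 0.575 → q = 1.07×0.5×0.575 = 0.3076 m³/s
Panel 3-4: Δb = 2.23 m, d̄ = (0.54+0.47)/2 = 0.505, v̄ = (0.60+0.46)/2 = 0.53 → q = 2.23×0.505×0.53 = 0.5969 m³/s
Panel 4-5: Δb = 1.38 m, d̄ = (0.47+0.25)/2 = 0.36, v̄ = (0.46+0.33)/2 = 0.395 → q = 1.38×0.36×0.395 = 0.1962 m³/s
Panel 5-6: Δb = 0.43 m, d̄ = (0.25+0.14)/2 = 0.195, v̄ = (0.33+0.24)/2 = 0.285 → q = 0.43×0.195×0.285 = 0.02390 m³/s
Q = Σ q = 1.309 m³/s

1.31 m³/s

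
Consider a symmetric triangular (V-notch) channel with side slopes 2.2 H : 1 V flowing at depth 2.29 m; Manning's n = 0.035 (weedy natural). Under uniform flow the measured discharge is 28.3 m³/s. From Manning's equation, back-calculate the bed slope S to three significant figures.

A = z·y² = 2.2×2.29² = 11.54 m²
P = 2y√(1+z²) = 2×2.29×√(1+2.2²) = 11.07 m
R = A/P = 11.54/11.07 = 1.042 m
S = (Q·n / (1·A·R^(2/3)))² = (28.3×0.035 / (1×11.54×1.028))² = 0.006974

0.00697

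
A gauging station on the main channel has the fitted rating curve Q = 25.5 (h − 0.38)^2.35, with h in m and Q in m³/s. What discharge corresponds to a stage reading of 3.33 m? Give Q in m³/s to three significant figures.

324 m³/s

Q = 25.5 × (3.33 − 0.38)^2.35 = 25.5 × 2.95^2.35 = 324.1 m³/s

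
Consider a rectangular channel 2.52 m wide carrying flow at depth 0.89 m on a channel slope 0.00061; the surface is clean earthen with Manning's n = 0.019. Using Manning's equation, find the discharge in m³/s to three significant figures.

A = b·y = 2.52 × 0.89 = 2.243 m²
P = b + 2y = 2.52 + 2×0.89 = 4.300 m
R = A/P = 2.243/4.300 = 0.5216 m
Q = (1/n)·A·R^(2/3)·S^(1/2) = (1/0.019) × 2.243 × 0.5216^(2/3) × 0.00061^(1/2) = 1.889 m³/s

1.89 m³/s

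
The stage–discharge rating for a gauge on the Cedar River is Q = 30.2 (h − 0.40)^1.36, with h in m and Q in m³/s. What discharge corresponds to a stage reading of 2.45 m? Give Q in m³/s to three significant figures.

80.2 m³/s

Q = 30.2 × (2.45 − 0.40)^1.36 = 30.2 × 2.05^1.36 = 80.17 m³/s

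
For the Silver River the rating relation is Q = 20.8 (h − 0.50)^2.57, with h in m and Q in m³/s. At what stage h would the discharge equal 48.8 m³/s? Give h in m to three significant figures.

h − h₀ = (Q/C)^(1/b) = (48.8/20.8)^(1/2.57) = 1.394 m
h = 0.50 + 1.394 = 1.894 m

1.89 m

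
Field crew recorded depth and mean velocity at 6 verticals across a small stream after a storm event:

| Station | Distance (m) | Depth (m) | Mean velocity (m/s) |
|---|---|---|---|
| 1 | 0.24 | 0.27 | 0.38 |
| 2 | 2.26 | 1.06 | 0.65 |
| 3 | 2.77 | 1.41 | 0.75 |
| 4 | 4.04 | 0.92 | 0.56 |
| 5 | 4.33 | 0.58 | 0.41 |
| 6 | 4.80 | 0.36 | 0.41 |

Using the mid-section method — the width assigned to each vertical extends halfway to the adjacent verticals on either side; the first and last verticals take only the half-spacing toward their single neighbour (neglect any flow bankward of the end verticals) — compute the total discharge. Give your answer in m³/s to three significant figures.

2.44 m³/s

w_1 = (2.26 − 0.24)/2 = 1.01 m; q_1 = 0.38 × 0.27 × 1.01 = 0.1036 m³/s
w_2 = (2.77 − 0.24)/2 = 1.265 m; q_2 = 0.65 × 1.06 × 1.265 = 0.8716 m³/s
w_3 = (4.04 − 2.26)/2 = 0.89 m; q_3 = 0.75 × 1.41 × 0.89 = 0.9412 m³/s
w_4 = (4.33 − 2.77)/2 = 0.78 m; q_4 = 0.56 × 0.92 × 0.78 = 0.4019 m³/s
w_5 = (4.80 − 4.04)/2 = 0.38 m; q_5 = 0.41 × 0.58 × 0.38 = 0.09036 m³/s
w_6 = (4.80 − 4.33)/2 = 0.235 m; q_6 = 0.41 × 0.36 × 0.235 = 0.03469 m³/s
Q = Σ qᵢ = 2.443 m³/s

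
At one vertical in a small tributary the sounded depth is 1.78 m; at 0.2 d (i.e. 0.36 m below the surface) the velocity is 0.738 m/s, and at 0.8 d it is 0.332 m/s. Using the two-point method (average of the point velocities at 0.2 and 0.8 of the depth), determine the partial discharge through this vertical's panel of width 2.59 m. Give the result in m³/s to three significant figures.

2.47 m³/s

v̄ = (0.738 + 0.332) / 2 = 0.5350 m/s
q = v̄ × d × w = 0.5350 × 1.78 × 2.59 = 2.466 m³/s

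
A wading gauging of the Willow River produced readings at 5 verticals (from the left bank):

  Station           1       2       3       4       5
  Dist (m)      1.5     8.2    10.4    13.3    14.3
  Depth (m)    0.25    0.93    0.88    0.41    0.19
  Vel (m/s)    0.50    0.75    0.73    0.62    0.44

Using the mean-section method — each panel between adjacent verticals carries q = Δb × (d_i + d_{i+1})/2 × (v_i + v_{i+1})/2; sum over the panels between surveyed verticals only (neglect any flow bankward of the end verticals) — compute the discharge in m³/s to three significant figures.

5.37 m³/s

Panel 1-2: Δb = 6.7 m, d̄ = (0.25+0.93)/2 = 0.59, v̄ = (0.50+0.75)/2 = 0.625 → q = 6.7×0.59×0.625 = 2.471 m³/s
Panel 2-3: Δb = 2.2 m, d̄ = (0.93+0.88)/2 = 0.905, v̄ = (0.75+0.73)/2 = 0.74 → q = 2.2×0.905×0.74 = 1.473 m³/s
Panel 3-4: Δb = 2.9 m, d̄ = (0.88+0.41)/2 = 0.645, v̄ = (0.73+0.62)/2 = 0.675 → q = 2.9×0.645×0.675 = 1.263 m³/s
Panel 4-5: Δb = 1 m, d̄ = (0.41+0.19)/2 = 0.3, v̄ = (0.62+0.44)/2 = 0.53 → q = 1×0.3×0.53 = 0.1590 m³/s
Q = Σ q = 5.366 m³/s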